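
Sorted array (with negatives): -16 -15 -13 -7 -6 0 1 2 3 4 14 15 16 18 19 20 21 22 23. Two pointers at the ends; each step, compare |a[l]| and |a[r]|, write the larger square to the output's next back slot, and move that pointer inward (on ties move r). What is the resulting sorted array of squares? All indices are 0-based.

[0, 1, 4, 9, 16, 36, 49, 169, 196, 225, 225, 256, 256, 324, 361, 400, 441, 484, 529]

[0,18] |-16|<=|23| out[18]=529 → r--
[0,17] |-16|<=|22| out[17]=484 → r--
[0,16] |-16|<=|21| out[16]=441 → r--
[0,15] |-16|<=|20| out[15]=400 → r--
[0,14] |-16|<=|19| out[14]=361 → r--
[0,13] |-16|<=|18| out[13]=324 → r--
[0,12] |-16|<=|16| out[12]=256 → r--
[0,11] |-16|>|15| out[11]=256 → l++
[1,11] |-15|<=|15| out[10]=225 → r--
[1,10] |-15|>|14| out[9]=225 → l++
[2,10] |-13|<=|14| out[8]=196 → r--
[2,9] |-13|>|4| out[7]=169 → l++
[3,9] |-7|>|4| out[6]=49 → l++
[4,9] |-6|>|4| out[5]=36 → l++
[5,9] |0|<=|4| out[4]=16 → r--
[5,8] |0|<=|3| out[3]=9 → r--
[5,7] |0|<=|2| out[2]=4 → r--
[5,6] |0|<=|1| out[1]=1 → r--
[5,5] |0|<=|0| out[0]=0 → r--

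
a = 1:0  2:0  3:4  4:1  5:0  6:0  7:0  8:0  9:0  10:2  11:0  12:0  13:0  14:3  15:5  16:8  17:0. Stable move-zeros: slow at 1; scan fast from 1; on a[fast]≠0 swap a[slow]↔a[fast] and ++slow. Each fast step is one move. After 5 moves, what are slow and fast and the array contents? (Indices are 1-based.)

slow=3, fast=6, a=[4, 1, 0, 0, 0, 0, 0, 0, 0, 2, 0, 0, 0, 3, 5, 8, 0]

slow=1 fast=1: a[fast]=0, fast++
slow=1 fast=2: a[fast]=0, fast++
slow=1 fast=3: a[fast]=4≠0 swap→a[1]=4, slow++,fast++
slow=2 fast=4: a[fast]=1≠0 swap→a[2]=1, slow++,fast++
slow=3 fast=5: a[fast]=0, fast++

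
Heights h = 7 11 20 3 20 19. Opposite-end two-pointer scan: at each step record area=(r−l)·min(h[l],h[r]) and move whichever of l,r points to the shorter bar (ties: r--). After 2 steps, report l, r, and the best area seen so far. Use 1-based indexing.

l=3, r=6, best area=44

l=1 r=6: min(7,19)*5=35 best=35 *, l++
l=2 r=6: min(11,19)*4=44 best=44 *, l++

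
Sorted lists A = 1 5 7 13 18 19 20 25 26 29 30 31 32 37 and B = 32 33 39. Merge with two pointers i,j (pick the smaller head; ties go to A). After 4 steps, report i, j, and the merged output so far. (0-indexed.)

i=0 j=0: A[i]=1<=B[j]=32 take 1, i++
i=1 j=0: A[i]=5<=B[j]=32 take 5, i++
i=2 j=0: A[i]=7<=B[j]=32 take 7, i++
i=3 j=0: A[i]=13<=B[j]=32 take 13, i++

i=4, j=0, merged so far=[1, 5, 7, 13]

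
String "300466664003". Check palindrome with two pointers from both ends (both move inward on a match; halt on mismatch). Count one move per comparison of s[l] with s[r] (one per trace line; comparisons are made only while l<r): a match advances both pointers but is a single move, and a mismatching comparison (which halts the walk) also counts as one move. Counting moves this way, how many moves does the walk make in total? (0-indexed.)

l=0 r=11: '3'=='3', l++,r--
l=1 r=10: '0'=='0', l++,r--
l=2 r=9: '0'=='0', l++,r--
l=3 r=8: '4'=='4', l++,r--
l=4 r=7: '6'=='6', l++,r--
l=5 r=6: '6'=='6', l++,r--

6 moves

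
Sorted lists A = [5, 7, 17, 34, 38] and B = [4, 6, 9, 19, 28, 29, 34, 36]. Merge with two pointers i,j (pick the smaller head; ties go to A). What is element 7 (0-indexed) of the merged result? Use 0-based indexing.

merged[7] = 28

[i=0,j=0] A[i]=5>B[j]=4 take 4 → j++
[i=0,j=1] A[i]=5<=B[j]=6 take 5 → i++
[i=1,j=1] A[i]=7>B[j]=6 take 6 → j++
[i=1,j=2] A[i]=7<=B[j]=9 take 7 → i++
[i=2,j=2] A[i]=17>B[j]=9 take 9 → j++
[i=2,j=3] A[i]=17<=B[j]=19 take 17 → i++
[i=3,j=3] A[i]=34>B[j]=19 take 19 → j++
[i=3,j=4] A[i]=34>B[j]=28 take 28 → j++
[i=3,j=5] A[i]=34>B[j]=29 take 29 → j++
[i=3,j=6] A[i]=34<=B[j]=34 take 34 → i++
[i=4,j=6] A[i]=38>B[j]=34 take 34 → j++
[i=4,j=7] A[i]=38>B[j]=36 take 36 → j++
[i=4,j=8] B done, take A[i]=38 → i++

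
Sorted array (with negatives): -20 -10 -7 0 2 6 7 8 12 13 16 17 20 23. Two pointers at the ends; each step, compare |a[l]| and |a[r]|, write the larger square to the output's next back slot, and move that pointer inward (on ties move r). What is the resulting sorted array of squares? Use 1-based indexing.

[0, 4, 36, 49, 49, 64, 100, 144, 169, 256, 289, 400, 400, 529]

l=1 r=14: |-20|<=|23| out[14]=529, r--
l=1 r=13: |-20|<=|20| out[13]=400, r--
l=1 r=12: |-20|>|17| out[12]=400, l++
l=2 r=12: |-10|<=|17| out[11]=289, r--
l=2 r=11: |-10|<=|16| out[10]=256, r--
l=2 r=10: |-10|<=|13| out[9]=169, r--
l=2 r=9: |-10|<=|12| out[8]=144, r--
l=2 r=8: |-10|>|8| out[7]=100, l++
l=3 r=8: |-7|<=|8| out[6]=64, r--
l=3 r=7: |-7|<=|7| out[5]=49, r--
l=3 r=6: |-7|>|6| out[4]=49, l++
l=4 r=6: |0|<=|6| out[3]=36, r--
l=4 r=5: |0|<=|2| out[2]=4, r--
l=4 r=4: |0|<=|0| out[1]=0, r--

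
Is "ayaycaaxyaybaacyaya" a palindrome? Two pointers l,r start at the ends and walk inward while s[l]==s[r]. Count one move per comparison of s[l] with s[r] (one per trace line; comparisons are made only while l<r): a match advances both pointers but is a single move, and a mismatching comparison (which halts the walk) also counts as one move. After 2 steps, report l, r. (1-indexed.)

l=3, r=17

l=1 r=19: 'a'=='a', l++,r--
l=2 r=18: 'y'=='y', l++,r--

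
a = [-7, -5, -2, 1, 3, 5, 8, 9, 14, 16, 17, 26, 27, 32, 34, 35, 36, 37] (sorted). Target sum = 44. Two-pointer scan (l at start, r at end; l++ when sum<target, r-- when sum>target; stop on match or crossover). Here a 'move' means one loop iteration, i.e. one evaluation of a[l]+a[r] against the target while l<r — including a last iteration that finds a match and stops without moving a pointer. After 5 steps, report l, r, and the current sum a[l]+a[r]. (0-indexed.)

l=5, r=17, sum=42

[0,17] -7+37=30 <44 → l++
[1,17] -5+37=32 <44 → l++
[2,17] -2+37=35 <44 → l++
[3,17] 1+37=38 <44 → l++
[4,17] 3+37=40 <44 → l++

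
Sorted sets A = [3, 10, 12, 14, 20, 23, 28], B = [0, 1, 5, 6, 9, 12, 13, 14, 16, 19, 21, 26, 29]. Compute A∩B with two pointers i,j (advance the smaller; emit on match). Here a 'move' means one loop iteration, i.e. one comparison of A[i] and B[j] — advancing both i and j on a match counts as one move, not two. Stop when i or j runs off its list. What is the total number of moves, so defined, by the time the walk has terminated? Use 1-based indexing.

i=1 j=1: 3>0, j++
i=1 j=2: 3>1, j++
i=1 j=3: 3<5, i++
i=2 j=3: 10>5, j++
i=2 j=4: 10>6, j++
i=2 j=5: 10>9, j++
i=2 j=6: 10<12, i++
i=3 j=6: 12==12 emit, i++,j++
i=4 j=7: 14>13, j++
i=4 j=8: 14==14 emit, i++,j++
i=5 j=9: 20>16, j++
i=5 j=10: 20>19, j++
i=5 j=11: 20<21, i++
i=6 j=11: 23>21, j++
i=6 j=12: 23<26, i++
i=7 j=12: 28>26, j++
i=7 j=13: 28<29, i++

17 moves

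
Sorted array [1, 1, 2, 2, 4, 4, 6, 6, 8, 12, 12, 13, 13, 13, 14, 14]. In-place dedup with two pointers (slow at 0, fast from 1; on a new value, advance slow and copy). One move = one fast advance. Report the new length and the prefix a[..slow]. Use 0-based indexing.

(s=0,f=1) a[fast]=1=a[slow] dup → fast++
(s=0,f=2) a[fast]=2≠a[slow]=1 write a[1]=2 → slow++,fast++
(s=1,f=3) a[fast]=2=a[slow] dup → fast++
(s=1,f=4) a[fast]=4≠a[slow]=2 write a[2]=4 → slow++,fast++
(s=2,f=5) a[fast]=4=a[slow] dup → fast++
(s=2,f=6) a[fast]=6≠a[slow]=4 write a[3]=6 → slow++,fast++
(s=3,f=7) a[fast]=6=a[slow] dup → fast++
(s=3,f=8) a[fast]=8≠a[slow]=6 write a[4]=8 → slow++,fast++
(s=4,f=9) a[fast]=12≠a[slow]=8 write a[5]=12 → slow++,fast++
(s=5,f=10) a[fast]=12=a[slow] dup → fast++
(s=5,f=11) a[fast]=13≠a[slow]=12 write a[6]=13 → slow++,fast++
(s=6,f=12) a[fast]=13=a[slow] dup → fast++
(s=6,f=13) a[fast]=13=a[slow] dup → fast++
(s=6,f=14) a[fast]=14≠a[slow]=13 write a[7]=14 → slow++,fast++
(s=7,f=15) a[fast]=14=a[slow] dup → fast++

length 8; prefix = [1, 2, 4, 6, 8, 12, 13, 14]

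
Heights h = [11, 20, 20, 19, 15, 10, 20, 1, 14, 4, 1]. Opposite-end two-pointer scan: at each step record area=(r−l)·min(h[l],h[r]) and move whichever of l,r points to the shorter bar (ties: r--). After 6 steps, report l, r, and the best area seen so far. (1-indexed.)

l=1 r=11: min(11,1)*10=10 best=10 *, r--
l=1 r=10: min(11,4)*9=36 best=36 *, r--
l=1 r=9: min(11,14)*8=88 best=88 *, l++
l=2 r=9: min(20,14)*7=98 best=98 *, r--
l=2 r=8: min(20,1)*6=6 best=98, r--
l=2 r=7: min(20,20)*5=100 best=100 *, r--

l=2, r=6, best area=100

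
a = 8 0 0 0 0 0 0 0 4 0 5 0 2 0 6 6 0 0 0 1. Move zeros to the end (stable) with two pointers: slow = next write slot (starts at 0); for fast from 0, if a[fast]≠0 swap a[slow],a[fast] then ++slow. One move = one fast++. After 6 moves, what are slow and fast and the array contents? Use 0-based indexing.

(s=0,f=0) a[fast]=8≠0 swap→a[0]=8 → slow++,fast++
(s=1,f=1) a[fast]=0 → fast++
(s=1,f=2) a[fast]=0 → fast++
(s=1,f=3) a[fast]=0 → fast++
(s=1,f=4) a[fast]=0 → fast++
(s=1,f=5) a[fast]=0 → fast++

slow=1, fast=6, a=[8, 0, 0, 0, 0, 0, 0, 0, 4, 0, 5, 0, 2, 0, 6, 6, 0, 0, 0, 1]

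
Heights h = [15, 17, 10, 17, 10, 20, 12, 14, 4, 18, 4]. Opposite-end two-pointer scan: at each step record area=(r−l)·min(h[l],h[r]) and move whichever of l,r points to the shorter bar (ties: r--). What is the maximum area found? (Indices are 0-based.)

max area = 136

l=0 r=10: min(15,4)*10=40 best=40 *, r--
l=0 r=9: min(15,18)*9=135 best=135 *, l++
l=1 r=9: min(17,18)*8=136 best=136 *, l++
l=2 r=9: min(10,18)*7=70 best=136, l++
l=3 r=9: min(17,18)*6=102 best=136, l++
l=4 r=9: min(10,18)*5=50 best=136, l++
l=5 r=9: min(20,18)*4=72 best=136, r--
l=5 r=8: min(20,4)*3=12 best=136, r--
l=5 r=7: min(20,14)*2=28 best=136, r--
l=5 r=6: min(20,12)*1=12 best=136, r--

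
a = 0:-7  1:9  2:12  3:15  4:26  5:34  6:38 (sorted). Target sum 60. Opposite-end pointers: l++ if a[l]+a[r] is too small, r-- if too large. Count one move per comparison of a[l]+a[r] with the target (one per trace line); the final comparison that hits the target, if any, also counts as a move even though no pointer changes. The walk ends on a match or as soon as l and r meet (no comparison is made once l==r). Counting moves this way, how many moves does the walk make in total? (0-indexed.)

[0,6] -7+38=31 <60 → l++
[1,6] 9+38=47 <60 → l++
[2,6] 12+38=50 <60 → l++
[3,6] 15+38=53 <60 → l++
[4,6] 26+38=64 >60 → r--
[4,5] 26+34=60 → found

6 moves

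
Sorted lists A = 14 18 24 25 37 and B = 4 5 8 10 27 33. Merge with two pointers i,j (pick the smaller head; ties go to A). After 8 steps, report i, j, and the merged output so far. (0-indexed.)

i=4, j=4, merged so far=[4, 5, 8, 10, 14, 18, 24, 25]

[i=0,j=0] A[i]=14>B[j]=4 take 4 → j++
[i=0,j=1] A[i]=14>B[j]=5 take 5 → j++
[i=0,j=2] A[i]=14>B[j]=8 take 8 → j++
[i=0,j=3] A[i]=14>B[j]=10 take 10 → j++
[i=0,j=4] A[i]=14<=B[j]=27 take 14 → i++
[i=1,j=4] A[i]=18<=B[j]=27 take 18 → i++
[i=2,j=4] A[i]=24<=B[j]=27 take 24 → i++
[i=3,j=4] A[i]=25<=B[j]=27 take 25 → i++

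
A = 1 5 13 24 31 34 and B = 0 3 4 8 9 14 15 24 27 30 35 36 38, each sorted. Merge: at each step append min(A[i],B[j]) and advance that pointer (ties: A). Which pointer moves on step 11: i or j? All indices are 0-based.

i

[i=0,j=0] A[i]=1>B[j]=0 take 0 → j++
[i=0,j=1] A[i]=1<=B[j]=3 take 1 → i++
[i=1,j=1] A[i]=5>B[j]=3 take 3 → j++
[i=1,j=2] A[i]=5>B[j]=4 take 4 → j++
[i=1,j=3] A[i]=5<=B[j]=8 take 5 → i++
[i=2,j=3] A[i]=13>B[j]=8 take 8 → j++
[i=2,j=4] A[i]=13>B[j]=9 take 9 → j++
[i=2,j=5] A[i]=13<=B[j]=14 take 13 → i++
[i=3,j=5] A[i]=24>B[j]=14 take 14 → j++
[i=3,j=6] A[i]=24>B[j]=15 take 15 → j++
[i=3,j=7] A[i]=24<=B[j]=24 take 24 → i++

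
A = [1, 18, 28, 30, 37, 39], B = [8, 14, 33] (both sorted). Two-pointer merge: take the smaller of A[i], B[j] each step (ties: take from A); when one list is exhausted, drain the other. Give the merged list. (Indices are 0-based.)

i=0 j=0: A[i]=1<=B[j]=8 take 1, i++
i=1 j=0: A[i]=18>B[j]=8 take 8, j++
i=1 j=1: A[i]=18>B[j]=14 take 14, j++
i=1 j=2: A[i]=18<=B[j]=33 take 18, i++
i=2 j=2: A[i]=28<=B[j]=33 take 28, i++
i=3 j=2: A[i]=30<=B[j]=33 take 30, i++
i=4 j=2: A[i]=37>B[j]=33 take 33, j++
i=4 j=3: B done, take A[i]=37, i++
i=5 j=3: B done, take A[i]=39, i++

[1, 8, 14, 18, 28, 30, 33, 37, 39]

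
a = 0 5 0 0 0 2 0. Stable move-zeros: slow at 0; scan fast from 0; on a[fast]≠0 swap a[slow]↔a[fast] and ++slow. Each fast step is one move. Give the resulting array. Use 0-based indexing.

slow=0 fast=0: a[fast]=0, fast++
slow=0 fast=1: a[fast]=5≠0 swap→a[0]=5, slow++,fast++
slow=1 fast=2: a[fast]=0, fast++
slow=1 fast=3: a[fast]=0, fast++
slow=1 fast=4: a[fast]=0, fast++
slow=1 fast=5: a[fast]=2≠0 swap→a[1]=2, slow++,fast++
slow=2 fast=6: a[fast]=0, fast++

[5, 2, 0, 0, 0, 0, 0]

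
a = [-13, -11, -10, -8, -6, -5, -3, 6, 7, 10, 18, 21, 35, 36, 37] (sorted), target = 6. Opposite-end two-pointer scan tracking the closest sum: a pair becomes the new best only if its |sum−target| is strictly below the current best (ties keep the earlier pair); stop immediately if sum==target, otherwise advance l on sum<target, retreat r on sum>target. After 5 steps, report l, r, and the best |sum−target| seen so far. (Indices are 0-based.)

[0,14] -13+37=24 d=18 * → r--
[0,13] -13+36=23 d=17 * → r--
[0,12] -13+35=22 d=16 * → r--
[0,11] -13+21=8 d=2 * → r--
[0,10] -13+18=5 d=1 * → l++

l=1, r=10, best |Δ|=1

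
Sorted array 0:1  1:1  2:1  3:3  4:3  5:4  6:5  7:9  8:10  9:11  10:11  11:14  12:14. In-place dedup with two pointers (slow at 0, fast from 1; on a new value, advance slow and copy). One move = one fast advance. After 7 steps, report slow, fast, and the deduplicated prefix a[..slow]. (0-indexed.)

(s=0,f=1) a[fast]=1=a[slow] dup → fast++
(s=0,f=2) a[fast]=1=a[slow] dup → fast++
(s=0,f=3) a[fast]=3≠a[slow]=1 write a[1]=3 → slow++,fast++
(s=1,f=4) a[fast]=3=a[slow] dup → fast++
(s=1,f=5) a[fast]=4≠a[slow]=3 write a[2]=4 → slow++,fast++
(s=2,f=6) a[fast]=5≠a[slow]=4 write a[3]=5 → slow++,fast++
(s=3,f=7) a[fast]=9≠a[slow]=5 write a[4]=9 → slow++,fast++

slow=4, fast=8, prefix=[1, 3, 4, 5, 9]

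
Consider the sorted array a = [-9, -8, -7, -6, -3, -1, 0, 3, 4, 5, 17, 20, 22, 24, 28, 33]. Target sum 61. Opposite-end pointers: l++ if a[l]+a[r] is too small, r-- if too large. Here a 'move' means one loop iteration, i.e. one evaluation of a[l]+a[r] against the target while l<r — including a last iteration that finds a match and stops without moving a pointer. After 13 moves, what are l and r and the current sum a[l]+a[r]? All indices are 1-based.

l=14, r=16, sum=57

[1,16] -9+33=24 <61 → l++
[2,16] -8+33=25 <61 → l++
[3,16] -7+33=26 <61 → l++
[4,16] -6+33=27 <61 → l++
[5,16] -3+33=30 <61 → l++
[6,16] -1+33=32 <61 → l++
[7,16] 0+33=33 <61 → l++
[8,16] 3+33=36 <61 → l++
[9,16] 4+33=37 <61 → l++
[10,16] 5+33=38 <61 → l++
[11,16] 17+33=50 <61 → l++
[12,16] 20+33=53 <61 → l++
[13,16] 22+33=55 <61 → l++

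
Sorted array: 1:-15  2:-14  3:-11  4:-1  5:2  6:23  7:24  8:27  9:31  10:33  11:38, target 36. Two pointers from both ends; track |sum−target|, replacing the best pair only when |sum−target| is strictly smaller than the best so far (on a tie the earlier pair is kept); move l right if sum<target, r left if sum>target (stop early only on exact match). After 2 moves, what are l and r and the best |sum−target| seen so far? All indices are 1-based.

l=3, r=11, best |Δ|=12

l=1 r=11: -15+38=23 d=13 *, l++
l=2 r=11: -14+38=24 d=12 *, l++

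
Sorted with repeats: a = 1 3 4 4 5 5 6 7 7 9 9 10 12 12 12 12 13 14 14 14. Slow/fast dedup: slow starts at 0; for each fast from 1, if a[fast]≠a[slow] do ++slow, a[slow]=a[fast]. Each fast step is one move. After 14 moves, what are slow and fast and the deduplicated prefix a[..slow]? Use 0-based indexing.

slow=8, fast=15, prefix=[1, 3, 4, 5, 6, 7, 9, 10, 12]

(s=0,f=1) a[fast]=3≠a[slow]=1 write a[1]=3 → slow++,fast++
(s=1,f=2) a[fast]=4≠a[slow]=3 write a[2]=4 → slow++,fast++
(s=2,f=3) a[fast]=4=a[slow] dup → fast++
(s=2,f=4) a[fast]=5≠a[slow]=4 write a[3]=5 → slow++,fast++
(s=3,f=5) a[fast]=5=a[slow] dup → fast++
(s=3,f=6) a[fast]=6≠a[slow]=5 write a[4]=6 → slow++,fast++
(s=4,f=7) a[fast]=7≠a[slow]=6 write a[5]=7 → slow++,fast++
(s=5,f=8) a[fast]=7=a[slow] dup → fast++
(s=5,f=9) a[fast]=9≠a[slow]=7 write a[6]=9 → slow++,fast++
(s=6,f=10) a[fast]=9=a[slow] dup → fast++
(s=6,f=11) a[fast]=10≠a[slow]=9 write a[7]=10 → slow++,fast++
(s=7,f=12) a[fast]=12≠a[slow]=10 write a[8]=12 → slow++,fast++
(s=8,f=13) a[fast]=12=a[slow] dup → fast++
(s=8,f=14) a[fast]=12=a[slow] dup → fast++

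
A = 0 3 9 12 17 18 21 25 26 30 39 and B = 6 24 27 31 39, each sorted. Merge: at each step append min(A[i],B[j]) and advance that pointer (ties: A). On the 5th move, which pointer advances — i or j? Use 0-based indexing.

[i=0,j=0] A[i]=0<=B[j]=6 take 0 → i++
[i=1,j=0] A[i]=3<=B[j]=6 take 3 → i++
[i=2,j=0] A[i]=9>B[j]=6 take 6 → j++
[i=2,j=1] A[i]=9<=B[j]=24 take 9 → i++
[i=3,j=1] A[i]=12<=B[j]=24 take 12 → i++

i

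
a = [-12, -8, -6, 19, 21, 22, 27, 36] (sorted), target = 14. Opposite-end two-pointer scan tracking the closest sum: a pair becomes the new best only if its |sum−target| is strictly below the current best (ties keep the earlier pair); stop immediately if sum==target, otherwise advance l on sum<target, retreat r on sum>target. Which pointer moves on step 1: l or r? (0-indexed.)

r

[0,7] -12+36=24 d=10 * → r--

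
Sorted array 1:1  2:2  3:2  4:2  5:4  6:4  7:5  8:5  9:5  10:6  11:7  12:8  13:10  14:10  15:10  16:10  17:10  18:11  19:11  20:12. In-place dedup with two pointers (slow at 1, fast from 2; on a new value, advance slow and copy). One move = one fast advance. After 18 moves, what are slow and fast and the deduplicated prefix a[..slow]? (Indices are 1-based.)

(s=1,f=2) a[fast]=2≠a[slow]=1 write a[2]=2 → slow++,fast++
(s=2,f=3) a[fast]=2=a[slow] dup → fast++
(s=2,f=4) a[fast]=2=a[slow] dup → fast++
(s=2,f=5) a[fast]=4≠a[slow]=2 write a[3]=4 → slow++,fast++
(s=3,f=6) a[fast]=4=a[slow] dup → fast++
(s=3,f=7) a[fast]=5≠a[slow]=4 write a[4]=5 → slow++,fast++
(s=4,f=8) a[fast]=5=a[slow] dup → fast++
(s=4,f=9) a[fast]=5=a[slow] dup → fast++
(s=4,f=10) a[fast]=6≠a[slow]=5 write a[5]=6 → slow++,fast++
(s=5,f=11) a[fast]=7≠a[slow]=6 write a[6]=7 → slow++,fast++
(s=6,f=12) a[fast]=8≠a[slow]=7 write a[7]=8 → slow++,fast++
(s=7,f=13) a[fast]=10≠a[slow]=8 write a[8]=10 → slow++,fast++
(s=8,f=14) a[fast]=10=a[slow] dup → fast++
(s=8,f=15) a[fast]=10=a[slow] dup → fast++
(s=8,f=16) a[fast]=10=a[slow] dup → fast++
(s=8,f=17) a[fast]=10=a[slow] dup → fast++
(s=8,f=18) a[fast]=11≠a[slow]=10 write a[9]=11 → slow++,fast++
(s=9,f=19) a[fast]=11=a[slow] dup → fast++

slow=9, fast=20, prefix=[1, 2, 4, 5, 6, 7, 8, 10, 11]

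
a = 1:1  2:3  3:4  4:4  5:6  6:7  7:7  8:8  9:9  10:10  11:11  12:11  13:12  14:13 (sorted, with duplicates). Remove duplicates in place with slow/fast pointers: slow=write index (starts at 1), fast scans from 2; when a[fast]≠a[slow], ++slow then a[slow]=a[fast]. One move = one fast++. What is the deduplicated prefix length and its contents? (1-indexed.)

length 11; prefix = [1, 3, 4, 6, 7, 8, 9, 10, 11, 12, 13]

slow=1 fast=2: a[fast]=3≠a[slow]=1 write a[2]=3, slow++,fast++
slow=2 fast=3: a[fast]=4≠a[slow]=3 write a[3]=4, slow++,fast++
slow=3 fast=4: a[fast]=4=a[slow] dup, fast++
slow=3 fast=5: a[fast]=6≠a[slow]=4 write a[4]=6, slow++,fast++
slow=4 fast=6: a[fast]=7≠a[slow]=6 write a[5]=7, slow++,fast++
slow=5 fast=7: a[fast]=7=a[slow] dup, fast++
slow=5 fast=8: a[fast]=8≠a[slow]=7 write a[6]=8, slow++,fast++
slow=6 fast=9: a[fast]=9≠a[slow]=8 write a[7]=9, slow++,fast++
slow=7 fast=10: a[fast]=10≠a[slow]=9 write a[8]=10, slow++,fast++
slow=8 fast=11: a[fast]=11≠a[slow]=10 write a[9]=11, slow++,fast++
slow=9 fast=12: a[fast]=11=a[slow] dup, fast++
slow=9 fast=13: a[fast]=12≠a[slow]=11 write a[10]=12, slow++,fast++
slow=10 fast=14: a[fast]=13≠a[slow]=12 write a[11]=13, slow++,fast++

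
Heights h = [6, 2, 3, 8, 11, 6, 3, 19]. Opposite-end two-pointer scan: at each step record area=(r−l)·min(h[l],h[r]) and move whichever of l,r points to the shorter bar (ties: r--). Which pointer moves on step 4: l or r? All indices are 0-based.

[0,7] min(6,19)*7=42 best=42 * → l++
[1,7] min(2,19)*6=12 best=42 → l++
[2,7] min(3,19)*5=15 best=42 → l++
[3,7] min(8,19)*4=32 best=42 → l++

l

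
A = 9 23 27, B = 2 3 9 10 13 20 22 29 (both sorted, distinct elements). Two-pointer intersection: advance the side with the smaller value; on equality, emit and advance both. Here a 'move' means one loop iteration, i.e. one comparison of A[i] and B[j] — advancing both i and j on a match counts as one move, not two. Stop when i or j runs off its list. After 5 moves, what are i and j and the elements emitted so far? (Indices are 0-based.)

[i=0,j=0] 9>2 → j++
[i=0,j=1] 9>3 → j++
[i=0,j=2] 9==9 emit → i++,j++
[i=1,j=3] 23>10 → j++
[i=1,j=4] 23>13 → j++

i=1, j=5, emitted=[9]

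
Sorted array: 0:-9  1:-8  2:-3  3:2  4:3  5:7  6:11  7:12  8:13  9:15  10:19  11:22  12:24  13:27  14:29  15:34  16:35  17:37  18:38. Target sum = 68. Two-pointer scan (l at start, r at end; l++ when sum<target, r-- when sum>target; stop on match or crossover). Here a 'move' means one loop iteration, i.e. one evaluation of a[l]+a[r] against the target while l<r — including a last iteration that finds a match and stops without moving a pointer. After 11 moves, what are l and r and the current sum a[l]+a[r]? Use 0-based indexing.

l=11, r=18, sum=60

l=0 r=18: -9+38=29 <68, l++
l=1 r=18: -8+38=30 <68, l++
l=2 r=18: -3+38=35 <68, l++
l=3 r=18: 2+38=40 <68, l++
l=4 r=18: 3+38=41 <68, l++
l=5 r=18: 7+38=45 <68, l++
l=6 r=18: 11+38=49 <68, l++
l=7 r=18: 12+38=50 <68, l++
l=8 r=18: 13+38=51 <68, l++
l=9 r=18: 15+38=53 <68, l++
l=10 r=18: 19+38=57 <68, l++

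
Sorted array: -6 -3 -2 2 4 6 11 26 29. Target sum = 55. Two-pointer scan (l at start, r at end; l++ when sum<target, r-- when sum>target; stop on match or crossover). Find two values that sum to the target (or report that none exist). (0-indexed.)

l=0 r=8: -6+29=23 <55, l++
l=1 r=8: -3+29=26 <55, l++
l=2 r=8: -2+29=27 <55, l++
l=3 r=8: 2+29=31 <55, l++
l=4 r=8: 4+29=33 <55, l++
l=5 r=8: 6+29=35 <55, l++
l=6 r=8: 11+29=40 <55, l++
l=7 r=8: 26+29=55, found

(26, 29)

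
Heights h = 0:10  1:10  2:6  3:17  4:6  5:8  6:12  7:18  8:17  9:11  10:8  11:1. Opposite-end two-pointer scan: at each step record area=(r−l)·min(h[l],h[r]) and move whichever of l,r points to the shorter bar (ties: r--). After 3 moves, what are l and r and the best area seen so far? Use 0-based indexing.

[0,11] min(10,1)*11=11 best=11 * → r--
[0,10] min(10,8)*10=80 best=80 * → r--
[0,9] min(10,11)*9=90 best=90 * → l++

l=1, r=9, best area=90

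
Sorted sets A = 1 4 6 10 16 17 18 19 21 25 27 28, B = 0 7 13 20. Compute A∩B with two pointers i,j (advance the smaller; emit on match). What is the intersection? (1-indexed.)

[i=1,j=1] 1>0 → j++
[i=1,j=2] 1<7 → i++
[i=2,j=2] 4<7 → i++
[i=3,j=2] 6<7 → i++
[i=4,j=2] 10>7 → j++
[i=4,j=3] 10<13 → i++
[i=5,j=3] 16>13 → j++
[i=5,j=4] 16<20 → i++
[i=6,j=4] 17<20 → i++
[i=7,j=4] 18<20 → i++
[i=8,j=4] 19<20 → i++
[i=9,j=4] 21>20 → j++

intersection = []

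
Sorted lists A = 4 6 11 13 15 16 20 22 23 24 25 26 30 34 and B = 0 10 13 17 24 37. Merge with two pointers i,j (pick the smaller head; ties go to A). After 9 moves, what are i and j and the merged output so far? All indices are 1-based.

i=7, j=4, merged so far=[0, 4, 6, 10, 11, 13, 13, 15, 16]

i=1 j=1: A[i]=4>B[j]=0 take 0, j++
i=1 j=2: A[i]=4<=B[j]=10 take 4, i++
i=2 j=2: A[i]=6<=B[j]=10 take 6, i++
i=3 j=2: A[i]=11>B[j]=10 take 10, j++
i=3 j=3: A[i]=11<=B[j]=13 take 11, i++
i=4 j=3: A[i]=13<=B[j]=13 take 13, i++
i=5 j=3: A[i]=15>B[j]=13 take 13, j++
i=5 j=4: A[i]=15<=B[j]=17 take 15, i++
i=6 j=4: A[i]=16<=B[j]=17 take 16, i++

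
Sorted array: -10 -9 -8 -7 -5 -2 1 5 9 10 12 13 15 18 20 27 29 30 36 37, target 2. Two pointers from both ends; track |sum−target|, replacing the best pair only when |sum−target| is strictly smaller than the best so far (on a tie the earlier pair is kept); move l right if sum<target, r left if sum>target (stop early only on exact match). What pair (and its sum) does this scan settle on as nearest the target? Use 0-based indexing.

[0,19] -10+37=27 d=25 * → r--
[0,18] -10+36=26 d=24 * → r--
[0,17] -10+30=20 d=18 * → r--
[0,16] -10+29=19 d=17 * → r--
[0,15] -10+27=17 d=15 * → r--
[0,14] -10+20=10 d=8 * → r--
[0,13] -10+18=8 d=6 * → r--
[0,12] -10+15=5 d=3 * → r--
[0,11] -10+13=3 d=1 * → r--
[0,10] -10+12=2 d=0 * → stop

pair (-10, 12) with sum 2 (|Δ|=0)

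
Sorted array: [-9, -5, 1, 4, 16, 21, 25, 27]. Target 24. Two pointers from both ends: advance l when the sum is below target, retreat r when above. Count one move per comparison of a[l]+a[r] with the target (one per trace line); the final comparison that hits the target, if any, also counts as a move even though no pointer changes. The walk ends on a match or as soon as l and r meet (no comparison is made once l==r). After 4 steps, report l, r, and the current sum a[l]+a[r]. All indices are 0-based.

[0,7] -9+27=18 <24 → l++
[1,7] -5+27=22 <24 → l++
[2,7] 1+27=28 >24 → r--
[2,6] 1+25=26 >24 → r--

l=2, r=5, sum=22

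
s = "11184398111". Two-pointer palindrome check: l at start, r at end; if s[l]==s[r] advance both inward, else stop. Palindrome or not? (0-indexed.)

[0,10] '1'=='1' → l++,r--
[1,9] '1'=='1' → l++,r--
[2,8] '1'=='1' → l++,r--
[3,7] '8'=='8' → l++,r--
[4,6] '4'!='9' → stop

not a palindrome (mismatch at 4,6)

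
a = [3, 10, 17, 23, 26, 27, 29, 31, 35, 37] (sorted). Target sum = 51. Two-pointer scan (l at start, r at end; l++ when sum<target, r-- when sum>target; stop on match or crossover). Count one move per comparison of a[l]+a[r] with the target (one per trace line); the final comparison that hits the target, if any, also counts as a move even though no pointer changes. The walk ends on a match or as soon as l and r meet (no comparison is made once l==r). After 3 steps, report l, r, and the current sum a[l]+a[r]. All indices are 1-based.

[1,10] 3+37=40 <51 → l++
[2,10] 10+37=47 <51 → l++
[3,10] 17+37=54 >51 → r--

l=3, r=9, sum=52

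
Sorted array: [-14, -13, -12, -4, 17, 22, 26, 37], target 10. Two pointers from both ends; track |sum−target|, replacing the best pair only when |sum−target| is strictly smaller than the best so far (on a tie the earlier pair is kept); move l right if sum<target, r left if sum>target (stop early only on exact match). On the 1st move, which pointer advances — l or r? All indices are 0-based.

r

[0,7] -14+37=23 d=13 * → r--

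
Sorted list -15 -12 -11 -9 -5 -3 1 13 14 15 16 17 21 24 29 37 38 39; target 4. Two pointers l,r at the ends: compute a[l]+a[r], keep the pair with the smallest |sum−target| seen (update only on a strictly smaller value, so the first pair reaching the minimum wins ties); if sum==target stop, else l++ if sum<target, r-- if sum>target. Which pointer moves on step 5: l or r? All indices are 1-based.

r

[1,18] -15+39=24 d=20 * → r--
[1,17] -15+38=23 d=19 * → r--
[1,16] -15+37=22 d=18 * → r--
[1,15] -15+29=14 d=10 * → r--
[1,14] -15+24=9 d=5 * → r--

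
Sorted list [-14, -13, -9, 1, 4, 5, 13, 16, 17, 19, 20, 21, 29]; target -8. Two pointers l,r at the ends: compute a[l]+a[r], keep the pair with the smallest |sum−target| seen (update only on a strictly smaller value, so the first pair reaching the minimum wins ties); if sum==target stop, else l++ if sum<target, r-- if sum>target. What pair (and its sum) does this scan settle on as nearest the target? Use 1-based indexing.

pair (-13, 5) with sum -8 (|Δ|=0)

[1,13] -14+29=15 d=23 * → r--
[1,12] -14+21=7 d=15 * → r--
[1,11] -14+20=6 d=14 * → r--
[1,10] -14+19=5 d=13 * → r--
[1,9] -14+17=3 d=11 * → r--
[1,8] -14+16=2 d=10 * → r--
[1,7] -14+13=-1 d=7 * → r--
[1,6] -14+5=-9 d=1 * → l++
[2,6] -13+5=-8 d=0 * → stop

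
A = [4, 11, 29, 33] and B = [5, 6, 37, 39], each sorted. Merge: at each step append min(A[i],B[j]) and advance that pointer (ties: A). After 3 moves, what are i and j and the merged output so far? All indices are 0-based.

[i=0,j=0] A[i]=4<=B[j]=5 take 4 → i++
[i=1,j=0] A[i]=11>B[j]=5 take 5 → j++
[i=1,j=1] A[i]=11>B[j]=6 take 6 → j++

i=1, j=2, merged so far=[4, 5, 6]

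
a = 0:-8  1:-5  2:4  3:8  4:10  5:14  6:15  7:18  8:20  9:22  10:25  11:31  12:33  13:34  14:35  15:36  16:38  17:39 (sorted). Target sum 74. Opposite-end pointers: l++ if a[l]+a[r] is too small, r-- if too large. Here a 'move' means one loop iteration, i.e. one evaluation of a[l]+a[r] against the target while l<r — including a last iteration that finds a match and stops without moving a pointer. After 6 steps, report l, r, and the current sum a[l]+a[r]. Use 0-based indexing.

l=6, r=17, sum=54

[0,17] -8+39=31 <74 → l++
[1,17] -5+39=34 <74 → l++
[2,17] 4+39=43 <74 → l++
[3,17] 8+39=47 <74 → l++
[4,17] 10+39=49 <74 → l++
[5,17] 14+39=53 <74 → l++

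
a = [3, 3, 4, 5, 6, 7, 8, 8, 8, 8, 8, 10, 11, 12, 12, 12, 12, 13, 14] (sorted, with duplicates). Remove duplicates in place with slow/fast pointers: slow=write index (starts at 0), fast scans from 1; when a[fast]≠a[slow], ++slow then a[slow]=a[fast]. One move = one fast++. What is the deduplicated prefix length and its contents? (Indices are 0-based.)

length 11; prefix = [3, 4, 5, 6, 7, 8, 10, 11, 12, 13, 14]

(s=0,f=1) a[fast]=3=a[slow] dup → fast++
(s=0,f=2) a[fast]=4≠a[slow]=3 write a[1]=4 → slow++,fast++
(s=1,f=3) a[fast]=5≠a[slow]=4 write a[2]=5 → slow++,fast++
(s=2,f=4) a[fast]=6≠a[slow]=5 write a[3]=6 → slow++,fast++
(s=3,f=5) a[fast]=7≠a[slow]=6 write a[4]=7 → slow++,fast++
(s=4,f=6) a[fast]=8≠a[slow]=7 write a[5]=8 → slow++,fast++
(s=5,f=7) a[fast]=8=a[slow] dup → fast++
(s=5,f=8) a[fast]=8=a[slow] dup → fast++
(s=5,f=9) a[fast]=8=a[slow] dup → fast++
(s=5,f=10) a[fast]=8=a[slow] dup → fast++
(s=5,f=11) a[fast]=10≠a[slow]=8 write a[6]=10 → slow++,fast++
(s=6,f=12) a[fast]=11≠a[slow]=10 write a[7]=11 → slow++,fast++
(s=7,f=13) a[fast]=12≠a[slow]=11 write a[8]=12 → slow++,fast++
(s=8,f=14) a[fast]=12=a[slow] dup → fast++
(s=8,f=15) a[fast]=12=a[slow] dup → fast++
(s=8,f=16) a[fast]=12=a[slow] dup → fast++
(s=8,f=17) a[fast]=13≠a[slow]=12 write a[9]=13 → slow++,fast++
(s=9,f=18) a[fast]=14≠a[slow]=13 write a[10]=14 → slow++,fast++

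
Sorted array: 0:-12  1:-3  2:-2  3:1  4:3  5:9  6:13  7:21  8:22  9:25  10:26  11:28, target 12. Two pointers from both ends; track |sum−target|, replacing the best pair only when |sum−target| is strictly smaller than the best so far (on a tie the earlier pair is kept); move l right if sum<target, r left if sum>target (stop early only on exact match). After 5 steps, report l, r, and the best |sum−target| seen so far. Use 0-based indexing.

l=1, r=7, best |Δ|=1

[0,11] -12+28=16 d=4 * → r--
[0,10] -12+26=14 d=2 * → r--
[0,9] -12+25=13 d=1 * → r--
[0,8] -12+22=10 d=2 → l++
[1,8] -3+22=19 d=7 → r--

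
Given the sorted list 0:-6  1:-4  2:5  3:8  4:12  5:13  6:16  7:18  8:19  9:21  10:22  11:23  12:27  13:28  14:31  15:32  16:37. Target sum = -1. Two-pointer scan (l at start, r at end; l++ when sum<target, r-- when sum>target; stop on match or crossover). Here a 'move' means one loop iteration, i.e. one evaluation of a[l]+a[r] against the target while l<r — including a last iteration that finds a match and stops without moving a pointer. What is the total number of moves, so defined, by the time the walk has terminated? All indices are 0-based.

l=0 r=16: -6+37=31 >-1, r--
l=0 r=15: -6+32=26 >-1, r--
l=0 r=14: -6+31=25 >-1, r--
l=0 r=13: -6+28=22 >-1, r--
l=0 r=12: -6+27=21 >-1, r--
l=0 r=11: -6+23=17 >-1, r--
l=0 r=10: -6+22=16 >-1, r--
l=0 r=9: -6+21=15 >-1, r--
l=0 r=8: -6+19=13 >-1, r--
l=0 r=7: -6+18=12 >-1, r--
l=0 r=6: -6+16=10 >-1, r--
l=0 r=5: -6+13=7 >-1, r--
l=0 r=4: -6+12=6 >-1, r--
l=0 r=3: -6+8=2 >-1, r--
l=0 r=2: -6+5=-1, found

15 moves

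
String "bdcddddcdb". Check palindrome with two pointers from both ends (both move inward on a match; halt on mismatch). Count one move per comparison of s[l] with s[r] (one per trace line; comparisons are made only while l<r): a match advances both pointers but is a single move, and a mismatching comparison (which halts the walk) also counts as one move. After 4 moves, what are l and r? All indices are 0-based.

[0,9] 'b'=='b' → l++,r--
[1,8] 'd'=='d' → l++,r--
[2,7] 'c'=='c' → l++,r--
[3,6] 'd'=='d' → l++,r--

l=4, r=5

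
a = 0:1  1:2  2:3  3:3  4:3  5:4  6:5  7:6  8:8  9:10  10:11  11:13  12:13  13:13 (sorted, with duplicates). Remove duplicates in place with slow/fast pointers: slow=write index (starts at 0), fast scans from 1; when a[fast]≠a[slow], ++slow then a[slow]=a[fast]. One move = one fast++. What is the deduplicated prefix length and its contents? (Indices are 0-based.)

(s=0,f=1) a[fast]=2≠a[slow]=1 write a[1]=2 → slow++,fast++
(s=1,f=2) a[fast]=3≠a[slow]=2 write a[2]=3 → slow++,fast++
(s=2,f=3) a[fast]=3=a[slow] dup → fast++
(s=2,f=4) a[fast]=3=a[slow] dup → fast++
(s=2,f=5) a[fast]=4≠a[slow]=3 write a[3]=4 → slow++,fast++
(s=3,f=6) a[fast]=5≠a[slow]=4 write a[4]=5 → slow++,fast++
(s=4,f=7) a[fast]=6≠a[slow]=5 write a[5]=6 → slow++,fast++
(s=5,f=8) a[fast]=8≠a[slow]=6 write a[6]=8 → slow++,fast++
(s=6,f=9) a[fast]=10≠a[slow]=8 write a[7]=10 → slow++,fast++
(s=7,f=10) a[fast]=11≠a[slow]=10 write a[8]=11 → slow++,fast++
(s=8,f=11) a[fast]=13≠a[slow]=11 write a[9]=13 → slow++,fast++
(s=9,f=12) a[fast]=13=a[slow] dup → fast++
(s=9,f=13) a[fast]=13=a[slow] dup → fast++

length 10; prefix = [1, 2, 3, 4, 5, 6, 8, 10, 11, 13]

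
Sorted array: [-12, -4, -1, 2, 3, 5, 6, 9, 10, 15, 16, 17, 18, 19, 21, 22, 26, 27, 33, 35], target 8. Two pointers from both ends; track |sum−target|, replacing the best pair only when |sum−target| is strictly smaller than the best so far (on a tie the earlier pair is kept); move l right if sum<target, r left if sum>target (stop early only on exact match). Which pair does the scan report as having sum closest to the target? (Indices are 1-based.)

[1,20] -12+35=23 d=15 * → r--
[1,19] -12+33=21 d=13 * → r--
[1,18] -12+27=15 d=7 * → r--
[1,17] -12+26=14 d=6 * → r--
[1,16] -12+22=10 d=2 * → r--
[1,15] -12+21=9 d=1 * → r--
[1,14] -12+19=7 d=1 → l++
[2,14] -4+19=15 d=7 → r--
[2,13] -4+18=14 d=6 → r--
[2,12] -4+17=13 d=5 → r--
[2,11] -4+16=12 d=4 → r--
[2,10] -4+15=11 d=3 → r--
[2,9] -4+10=6 d=2 → l++
[3,9] -1+10=9 d=1 → r--
[3,8] -1+9=8 d=0 * → stop

pair (-1, 9) with sum 8 (|Δ|=0)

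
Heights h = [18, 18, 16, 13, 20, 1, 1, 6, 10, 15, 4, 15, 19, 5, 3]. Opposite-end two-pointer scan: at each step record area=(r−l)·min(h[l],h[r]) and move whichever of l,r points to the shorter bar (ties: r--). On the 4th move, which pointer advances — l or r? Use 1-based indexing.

l

[1,15] min(18,3)*14=42 best=42 * → r--
[1,14] min(18,5)*13=65 best=65 * → r--
[1,13] min(18,19)*12=216 best=216 * → l++
[2,13] min(18,19)*11=198 best=216 → l++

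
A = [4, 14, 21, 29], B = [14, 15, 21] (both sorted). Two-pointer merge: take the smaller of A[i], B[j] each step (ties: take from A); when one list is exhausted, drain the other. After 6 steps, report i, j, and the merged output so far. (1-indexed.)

i=4, j=4, merged so far=[4, 14, 14, 15, 21, 21]

[i=1,j=1] A[i]=4<=B[j]=14 take 4 → i++
[i=2,j=1] A[i]=14<=B[j]=14 take 14 → i++
[i=3,j=1] A[i]=21>B[j]=14 take 14 → j++
[i=3,j=2] A[i]=21>B[j]=15 take 15 → j++
[i=3,j=3] A[i]=21<=B[j]=21 take 21 → i++
[i=4,j=3] A[i]=29>B[j]=21 take 21 → j++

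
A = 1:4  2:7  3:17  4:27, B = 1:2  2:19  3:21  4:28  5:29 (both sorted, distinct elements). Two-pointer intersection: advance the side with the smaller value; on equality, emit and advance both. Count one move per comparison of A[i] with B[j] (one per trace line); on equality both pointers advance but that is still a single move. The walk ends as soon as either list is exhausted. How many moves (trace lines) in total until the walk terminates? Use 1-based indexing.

[i=1,j=1] 4>2 → j++
[i=1,j=2] 4<19 → i++
[i=2,j=2] 7<19 → i++
[i=3,j=2] 17<19 → i++
[i=4,j=2] 27>19 → j++
[i=4,j=3] 27>21 → j++
[i=4,j=4] 27<28 → i++

7 moves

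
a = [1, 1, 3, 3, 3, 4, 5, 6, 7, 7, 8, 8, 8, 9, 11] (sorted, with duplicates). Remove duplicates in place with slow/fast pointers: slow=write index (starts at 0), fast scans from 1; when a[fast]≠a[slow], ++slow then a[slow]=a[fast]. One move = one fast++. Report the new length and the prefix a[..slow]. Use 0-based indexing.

slow=0 fast=1: a[fast]=1=a[slow] dup, fast++
slow=0 fast=2: a[fast]=3≠a[slow]=1 write a[1]=3, slow++,fast++
slow=1 fast=3: a[fast]=3=a[slow] dup, fast++
slow=1 fast=4: a[fast]=3=a[slow] dup, fast++
slow=1 fast=5: a[fast]=4≠a[slow]=3 write a[2]=4, slow++,fast++
slow=2 fast=6: a[fast]=5≠a[slow]=4 write a[3]=5, slow++,fast++
slow=3 fast=7: a[fast]=6≠a[slow]=5 write a[4]=6, slow++,fast++
slow=4 fast=8: a[fast]=7≠a[slow]=6 write a[5]=7, slow++,fast++
slow=5 fast=9: a[fast]=7=a[slow] dup, fast++
slow=5 fast=10: a[fast]=8≠a[slow]=7 write a[6]=8, slow++,fast++
slow=6 fast=11: a[fast]=8=a[slow] dup, fast++
slow=6 fast=12: a[fast]=8=a[slow] dup, fast++
slow=6 fast=13: a[fast]=9≠a[slow]=8 write a[7]=9, slow++,fast++
slow=7 fast=14: a[fast]=11≠a[slow]=9 write a[8]=11, slow++,fast++

length 9; prefix = [1, 3, 4, 5, 6, 7, 8, 9, 11]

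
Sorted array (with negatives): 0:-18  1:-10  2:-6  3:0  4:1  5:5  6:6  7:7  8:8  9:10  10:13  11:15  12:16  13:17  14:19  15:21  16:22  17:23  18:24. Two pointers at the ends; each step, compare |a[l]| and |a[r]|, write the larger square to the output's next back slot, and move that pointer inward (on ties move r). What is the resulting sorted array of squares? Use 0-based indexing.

[0, 1, 25, 36, 36, 49, 64, 100, 100, 169, 225, 256, 289, 324, 361, 441, 484, 529, 576]

[0,18] |-18|<=|24| out[18]=576 → r--
[0,17] |-18|<=|23| out[17]=529 → r--
[0,16] |-18|<=|22| out[16]=484 → r--
[0,15] |-18|<=|21| out[15]=441 → r--
[0,14] |-18|<=|19| out[14]=361 → r--
[0,13] |-18|>|17| out[13]=324 → l++
[1,13] |-10|<=|17| out[12]=289 → r--
[1,12] |-10|<=|16| out[11]=256 → r--
[1,11] |-10|<=|15| out[10]=225 → r--
[1,10] |-10|<=|13| out[9]=169 → r--
[1,9] |-10|<=|10| out[8]=100 → r--
[1,8] |-10|>|8| out[7]=100 → l++
[2,8] |-6|<=|8| out[6]=64 → r--
[2,7] |-6|<=|7| out[5]=49 → r--
[2,6] |-6|<=|6| out[4]=36 → r--
[2,5] |-6|>|5| out[3]=36 → l++
[3,5] |0|<=|5| out[2]=25 → r--
[3,4] |0|<=|1| out[1]=1 → r--
[3,3] |0|<=|0| out[0]=0 → r--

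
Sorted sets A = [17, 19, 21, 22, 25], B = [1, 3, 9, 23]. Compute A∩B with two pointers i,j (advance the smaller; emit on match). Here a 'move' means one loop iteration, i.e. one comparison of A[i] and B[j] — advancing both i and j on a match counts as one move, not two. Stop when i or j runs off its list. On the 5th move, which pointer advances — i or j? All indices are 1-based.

i

i=1 j=1: 17>1, j++
i=1 j=2: 17>3, j++
i=1 j=3: 17>9, j++
i=1 j=4: 17<23, i++
i=2 j=4: 19<23, i++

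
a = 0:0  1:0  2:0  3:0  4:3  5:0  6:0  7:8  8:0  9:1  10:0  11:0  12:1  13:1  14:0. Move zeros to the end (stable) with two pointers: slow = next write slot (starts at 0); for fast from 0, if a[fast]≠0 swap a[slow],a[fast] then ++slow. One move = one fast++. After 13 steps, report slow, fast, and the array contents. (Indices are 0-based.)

(s=0,f=0) a[fast]=0 → fast++
(s=0,f=1) a[fast]=0 → fast++
(s=0,f=2) a[fast]=0 → fast++
(s=0,f=3) a[fast]=0 → fast++
(s=0,f=4) a[fast]=3≠0 swap→a[0]=3 → slow++,fast++
(s=1,f=5) a[fast]=0 → fast++
(s=1,f=6) a[fast]=0 → fast++
(s=1,f=7) a[fast]=8≠0 swap→a[1]=8 → slow++,fast++
(s=2,f=8) a[fast]=0 → fast++
(s=2,f=9) a[fast]=1≠0 swap→a[2]=1 → slow++,fast++
(s=3,f=10) a[fast]=0 → fast++
(s=3,f=11) a[fast]=0 → fast++
(s=3,f=12) a[fast]=1≠0 swap→a[3]=1 → slow++,fast++

slow=4, fast=13, a=[3, 8, 1, 1, 0, 0, 0, 0, 0, 0, 0, 0, 0, 1, 0]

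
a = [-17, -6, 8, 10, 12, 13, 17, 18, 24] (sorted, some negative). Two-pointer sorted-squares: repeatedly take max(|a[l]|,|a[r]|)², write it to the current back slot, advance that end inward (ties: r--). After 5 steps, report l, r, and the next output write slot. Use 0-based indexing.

l=1, r=4, next write slot=3

l=0 r=8: |-17|<=|24| out[8]=576, r--
l=0 r=7: |-17|<=|18| out[7]=324, r--
l=0 r=6: |-17|<=|17| out[6]=289, r--
l=0 r=5: |-17|>|13| out[5]=289, l++
l=1 r=5: |-6|<=|13| out[4]=169, r--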